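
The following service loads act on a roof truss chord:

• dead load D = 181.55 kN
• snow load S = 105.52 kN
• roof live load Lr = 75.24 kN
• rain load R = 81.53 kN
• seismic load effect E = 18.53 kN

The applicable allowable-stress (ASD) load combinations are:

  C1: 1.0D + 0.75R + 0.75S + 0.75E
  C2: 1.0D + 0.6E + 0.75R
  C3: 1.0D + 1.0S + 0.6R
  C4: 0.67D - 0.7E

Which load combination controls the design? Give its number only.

C1: 1.0(181.55) + 0.75(81.53) + 0.75(105.52) + 0.75(18.53) = 335.74
C2: 1.0(181.55) + 0.6(18.53) + 0.75(81.53) = 253.82
C3: 1.0(181.55) + 1.0(105.52) + 0.6(81.53) = 335.99
C4: 0.67(181.55) - 0.7(18.53) = 108.67
The largest value is 335.99 kN from combination 3.

Combination 3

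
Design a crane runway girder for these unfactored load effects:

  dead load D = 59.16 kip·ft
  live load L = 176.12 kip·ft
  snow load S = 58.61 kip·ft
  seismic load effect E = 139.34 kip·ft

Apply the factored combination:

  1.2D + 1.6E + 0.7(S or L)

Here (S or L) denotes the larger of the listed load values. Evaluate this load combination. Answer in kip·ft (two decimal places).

417.22 kip·ft

(S or L) → L = 176.12 kip·ft.
1.2(59.16) + 1.6(139.34) + 0.7(176.12) = 417.22
M_u = 417.22 kip·ft.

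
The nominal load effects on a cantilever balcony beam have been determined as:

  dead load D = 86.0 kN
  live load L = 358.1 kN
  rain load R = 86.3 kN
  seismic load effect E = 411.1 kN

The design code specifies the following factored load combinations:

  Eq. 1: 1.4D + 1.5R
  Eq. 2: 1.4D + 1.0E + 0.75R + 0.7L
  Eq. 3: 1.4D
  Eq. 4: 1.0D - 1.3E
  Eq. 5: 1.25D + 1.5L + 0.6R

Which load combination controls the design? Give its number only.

Combination 2

Eq. 1: 1.4(86.0) + 1.5(86.3) = 120.4 + 129.5 = 249.9
Eq. 2: 1.4(86.0) + 1.0(411.1) + 0.75(86.3) + 0.7(358.1) = 120.4 + 411.1 + 64.7 + 250.7 = 846.9
Eq. 3: 1.4(86.0) = 120.4
Eq. 4: 1.0(86.0) - 1.3(411.1) = 86.0 - 534.4 = -448.4
Eq. 5: 1.25(86.0) + 1.5(358.1) + 0.6(86.3) = 696.4
The largest value is 846.9 kN from combination 2.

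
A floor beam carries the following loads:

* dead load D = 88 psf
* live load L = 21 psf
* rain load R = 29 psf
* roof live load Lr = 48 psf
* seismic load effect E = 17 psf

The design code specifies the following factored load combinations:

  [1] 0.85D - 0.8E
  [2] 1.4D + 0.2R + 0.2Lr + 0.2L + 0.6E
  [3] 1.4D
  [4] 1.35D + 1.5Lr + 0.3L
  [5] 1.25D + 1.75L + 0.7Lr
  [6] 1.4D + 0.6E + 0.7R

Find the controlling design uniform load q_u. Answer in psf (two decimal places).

197.10 psf

[1] 0.85(88) - 0.8(17) = 74.80 - 13.60 = 61.20
[2] 1.4(88) + 0.2(29) + 0.2(48) + 0.2(21) + 0.6(17) = 123.20 + 5.80 + 9.60 + 4.20 + 10.20 = 153.00
[3] 1.4(88) = 123.20
[4] 1.35(88) + 1.5(48) + 0.3(21) = 118.80 + 72.00 + 6.30 = 197.10
[5] 1.25(88) + 1.75(21) + 0.7(48) = 110.00 + 36.75 + 33.60 = 180.35
[6] 1.4(88) + 0.6(17) + 0.7(29) = 123.20 + 10.20 + 20.30 = 153.70
The controlling combination is 4, giving 197.10 psf.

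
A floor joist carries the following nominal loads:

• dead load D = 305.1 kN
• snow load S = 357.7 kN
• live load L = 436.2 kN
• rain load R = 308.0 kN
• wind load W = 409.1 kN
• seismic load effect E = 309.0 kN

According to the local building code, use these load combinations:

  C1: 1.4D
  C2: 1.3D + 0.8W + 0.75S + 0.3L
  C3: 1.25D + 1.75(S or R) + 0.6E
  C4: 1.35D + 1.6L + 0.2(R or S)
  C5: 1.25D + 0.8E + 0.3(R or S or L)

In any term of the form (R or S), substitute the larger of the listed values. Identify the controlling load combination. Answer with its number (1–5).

(S or R) → S = 357.7 kN; (R or S) → S = 357.7 kN; (R or S or L) → L = 436.2 kN.
C1: 1.4(305.1) = 427.14
C2: 1.3(305.1) + 0.8(409.1) + 0.75(357.7) + 0.3(436.2) = 396.63 + 327.28 + 268.28 + 130.86 = 1123.05
C3: 1.25(305.1) + 1.75(357.7) + 0.6(309.0) = 1192.75
C4: 1.35(305.1) + 1.6(436.2) + 0.2(357.7) = 411.89 + 697.92 + 71.54 = 1181.35
C5: 1.25(305.1) + 0.8(309.0) + 0.3(436.2) = 381.38 + 247.20 + 130.86 = 759.44
The largest value is 1192.75 kN from combination 3.

Combination 3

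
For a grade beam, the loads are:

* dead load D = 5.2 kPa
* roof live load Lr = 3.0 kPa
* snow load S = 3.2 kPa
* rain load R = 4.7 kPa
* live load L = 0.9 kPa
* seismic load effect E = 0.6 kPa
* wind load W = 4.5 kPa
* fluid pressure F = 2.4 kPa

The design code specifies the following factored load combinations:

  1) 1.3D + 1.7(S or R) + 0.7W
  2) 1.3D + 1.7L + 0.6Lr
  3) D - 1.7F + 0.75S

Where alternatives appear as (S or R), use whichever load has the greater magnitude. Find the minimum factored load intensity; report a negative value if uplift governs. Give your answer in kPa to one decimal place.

(S or R) → R = 4.7 kPa.
1) 1.3(5.2) + 1.7(4.7) + 0.7(4.5) = 17.9
2) 1.3(5.2) + 1.7(0.9) + 0.6(3.0) = 6.8 + 1.5 + 1.8 = 10.1
3) 1.0(5.2) - 1.7(2.4) + 0.75(3.2) = 5.2 - 4.1 + 2.4 = 3.5
Combination 3 gives the minimum: 3.5 kPa.

3.5 kPa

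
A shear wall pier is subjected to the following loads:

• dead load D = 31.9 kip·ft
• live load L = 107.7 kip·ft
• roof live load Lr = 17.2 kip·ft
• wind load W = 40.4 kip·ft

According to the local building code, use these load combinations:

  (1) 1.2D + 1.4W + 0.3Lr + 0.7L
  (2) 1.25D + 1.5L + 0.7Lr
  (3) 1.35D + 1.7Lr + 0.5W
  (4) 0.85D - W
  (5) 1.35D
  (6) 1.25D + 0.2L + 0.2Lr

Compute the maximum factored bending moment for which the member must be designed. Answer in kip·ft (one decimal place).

(1) 1.2(31.9) + 1.4(40.4) + 0.3(17.2) + 0.7(107.7) = 175.4
(2) 1.25(31.9) + 1.5(107.7) + 0.7(17.2) = 39.9 + 161.6 + 12.0 = 213.5
(3) 1.35(31.9) + 1.7(17.2) + 0.5(40.4) = 43.1 + 29.2 + 20.2 = 92.5
(4) 0.85(31.9) - 1.0(40.4) = 27.1 - 40.4 = -13.3
(5) 1.35(31.9) = 43.1
(6) 1.25(31.9) + 0.2(107.7) + 0.2(17.2) = 64.9
Maximum is from combination 2.

213.5 kip·ft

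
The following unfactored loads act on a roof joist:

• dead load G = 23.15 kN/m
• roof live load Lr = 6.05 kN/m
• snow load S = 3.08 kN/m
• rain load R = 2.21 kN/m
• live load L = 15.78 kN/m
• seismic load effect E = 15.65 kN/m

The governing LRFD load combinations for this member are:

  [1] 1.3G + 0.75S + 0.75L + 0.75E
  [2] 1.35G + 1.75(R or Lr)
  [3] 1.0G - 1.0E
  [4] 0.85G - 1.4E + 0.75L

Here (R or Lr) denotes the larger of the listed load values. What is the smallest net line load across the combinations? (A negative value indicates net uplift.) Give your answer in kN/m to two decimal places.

7.50 kN/m

(R or Lr) → Lr = 6.05 kN/m.
[1] 1.3(23.15) + 0.75(3.08) + 0.75(15.78) + 0.75(15.65) = 55.98
[2] 1.35(23.15) + 1.75(6.05) = 31.25 + 10.59 = 41.84
[3] 1.0(23.15) - 1.0(15.65) = 23.15 - 15.65 = 7.50
[4] 0.85(23.15) - 1.4(15.65) + 0.75(15.78) = 9.60
Combination 3 gives the minimum: 7.50 kN/m.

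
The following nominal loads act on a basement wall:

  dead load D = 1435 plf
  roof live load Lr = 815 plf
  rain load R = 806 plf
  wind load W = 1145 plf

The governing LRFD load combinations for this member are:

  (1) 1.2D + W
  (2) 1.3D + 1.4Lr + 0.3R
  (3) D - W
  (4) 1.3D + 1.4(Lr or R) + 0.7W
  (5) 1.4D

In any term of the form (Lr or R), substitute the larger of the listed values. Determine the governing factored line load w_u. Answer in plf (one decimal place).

3808.0 plf

(Lr or R) → Lr = 815 plf.
(1) 1.2(1435) + 1.0(1145) = 1722.0 + 1145.0 = 2867.0
(2) 1.3(1435) + 1.4(815) + 0.3(806) = 1865.5 + 1141.0 + 241.8 = 3248.3
(3) 1.0(1435) - 1.0(1145) = 1435.0 - 1145.0 = 290.0
(4) 1.3(1435) + 1.4(815) + 0.7(1145) = 1865.5 + 1141.0 + 801.5 = 3808.0
(5) 1.4(1435) = 2009.0
Combination 4 governs: w_u = 3808.0 plf.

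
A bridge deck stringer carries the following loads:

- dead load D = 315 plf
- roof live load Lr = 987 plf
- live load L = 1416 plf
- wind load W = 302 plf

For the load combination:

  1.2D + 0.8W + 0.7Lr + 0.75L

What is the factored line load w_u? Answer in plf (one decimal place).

2372.5 plf

1.2(315) + 0.8(302) + 0.7(987) + 0.75(1416) = 378.0 + 241.6 + 690.9 + 1062.0 = 2372.5
w_u = 2372.5 plf.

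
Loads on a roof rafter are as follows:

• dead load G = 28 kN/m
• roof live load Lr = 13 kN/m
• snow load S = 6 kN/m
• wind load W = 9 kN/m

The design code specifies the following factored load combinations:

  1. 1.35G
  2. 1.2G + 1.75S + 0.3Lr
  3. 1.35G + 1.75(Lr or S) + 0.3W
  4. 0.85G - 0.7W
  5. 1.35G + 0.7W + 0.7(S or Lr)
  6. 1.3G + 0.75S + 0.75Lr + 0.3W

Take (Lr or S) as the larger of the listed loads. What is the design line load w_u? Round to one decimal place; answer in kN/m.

(Lr or S) → Lr = 13 kN/m; (S or Lr) → Lr = 13 kN/m.
1. 1.35(28) = 37.8
2. 1.2(28) + 1.75(6) + 0.3(13) = 33.6 + 10.5 + 3.9 = 48.0
3. 1.35(28) + 1.75(13) + 0.3(9) = 37.8 + 22.8 + 2.7 = 63.3
4. 0.85(28) - 0.7(9) = 23.8 - 6.3 = 17.5
5. 1.35(28) + 0.7(9) + 0.7(13) = 37.8 + 6.3 + 9.1 = 53.2
6. 1.3(28) + 0.75(6) + 0.75(13) + 0.3(9) = 36.4 + 4.5 + 9.8 + 2.7 = 53.4
Combination 3 governs: w_u = 63.3 kN/m.

63.3 kN/m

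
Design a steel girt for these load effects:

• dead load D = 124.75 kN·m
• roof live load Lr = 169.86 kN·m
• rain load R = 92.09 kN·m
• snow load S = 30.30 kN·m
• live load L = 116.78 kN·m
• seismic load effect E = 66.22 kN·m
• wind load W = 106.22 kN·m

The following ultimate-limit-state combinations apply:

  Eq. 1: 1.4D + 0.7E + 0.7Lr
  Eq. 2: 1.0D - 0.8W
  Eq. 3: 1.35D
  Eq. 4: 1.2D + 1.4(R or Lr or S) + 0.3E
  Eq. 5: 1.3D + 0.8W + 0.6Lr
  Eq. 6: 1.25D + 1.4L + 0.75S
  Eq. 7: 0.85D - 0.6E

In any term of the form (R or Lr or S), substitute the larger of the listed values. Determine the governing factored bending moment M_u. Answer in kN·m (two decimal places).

(R or Lr or S) → Lr = 169.86 kN·m.
Eq. 1: 1.4(124.75) + 0.7(66.22) + 0.7(169.86) = 339.91
Eq. 2: 1.0(124.75) - 0.8(106.22) = 124.75 - 84.98 = 39.77
Eq. 3: 1.35(124.75) = 168.41
Eq. 4: 1.2(124.75) + 1.4(169.86) + 0.3(66.22) = 149.70 + 237.80 + 19.87 = 407.37
Eq. 5: 1.3(124.75) + 0.8(106.22) + 0.6(169.86) = 349.07
Eq. 6: 1.25(124.75) + 1.4(116.78) + 0.75(30.30) = 342.15
Eq. 7: 0.85(124.75) - 0.6(66.22) = 106.04 - 39.73 = 66.31
The controlling combination is 4, giving 407.37 kN·m.

407.37 kN·m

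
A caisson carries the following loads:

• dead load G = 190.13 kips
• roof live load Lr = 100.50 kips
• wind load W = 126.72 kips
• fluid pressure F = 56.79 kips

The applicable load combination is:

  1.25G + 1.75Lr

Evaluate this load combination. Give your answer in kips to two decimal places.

413.54 kips

1.25(190.13) + 1.75(100.50) = 237.66 + 175.88 = 413.54
P_u = 413.54 kips.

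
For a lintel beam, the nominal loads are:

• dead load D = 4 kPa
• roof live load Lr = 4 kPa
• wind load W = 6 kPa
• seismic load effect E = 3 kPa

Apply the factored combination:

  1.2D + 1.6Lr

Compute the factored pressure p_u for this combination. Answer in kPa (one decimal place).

11.2 kPa

1.2(4) + 1.6(4) = 11.2
p_u = 11.2 kPa.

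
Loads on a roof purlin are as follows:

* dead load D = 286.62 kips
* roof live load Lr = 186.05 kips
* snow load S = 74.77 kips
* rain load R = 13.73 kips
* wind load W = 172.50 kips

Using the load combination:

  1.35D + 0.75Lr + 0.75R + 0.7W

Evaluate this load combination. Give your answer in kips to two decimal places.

657.52 kips

1.35(286.62) + 0.75(186.05) + 0.75(13.73) + 0.7(172.50) = 657.52
P_u = 657.52 kips.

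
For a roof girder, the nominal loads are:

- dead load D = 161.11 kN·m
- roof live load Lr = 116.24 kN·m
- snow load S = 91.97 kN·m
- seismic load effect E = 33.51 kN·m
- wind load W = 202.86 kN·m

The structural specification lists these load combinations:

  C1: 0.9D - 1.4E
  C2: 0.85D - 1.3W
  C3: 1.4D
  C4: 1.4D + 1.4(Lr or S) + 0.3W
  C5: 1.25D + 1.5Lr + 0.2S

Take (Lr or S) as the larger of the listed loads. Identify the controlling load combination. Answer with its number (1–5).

Combination 4

(Lr or S) → Lr = 116.24 kN·m.
C1: 0.9(161.11) - 1.4(33.51) = 98.09
C2: 0.85(161.11) - 1.3(202.86) = -126.77
C3: 1.4(161.11) = 225.55
C4: 1.4(161.11) + 1.4(116.24) + 0.3(202.86) = 449.15
C5: 1.25(161.11) + 1.5(116.24) + 0.2(91.97) = 394.14
The largest value is 449.15 kN·m from combination 4.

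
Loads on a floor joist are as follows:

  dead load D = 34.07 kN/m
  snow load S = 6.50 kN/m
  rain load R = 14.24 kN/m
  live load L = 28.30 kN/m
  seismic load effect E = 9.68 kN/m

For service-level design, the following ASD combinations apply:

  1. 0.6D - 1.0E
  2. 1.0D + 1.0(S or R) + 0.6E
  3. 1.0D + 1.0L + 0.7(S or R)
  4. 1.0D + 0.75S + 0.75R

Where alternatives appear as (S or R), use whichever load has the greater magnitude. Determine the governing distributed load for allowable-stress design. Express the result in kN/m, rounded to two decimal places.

72.34 kN/m

(S or R) → R = 14.24 kN/m.
1. 0.6(34.07) - 1.0(9.68) = 10.76
2. 1.0(34.07) + 1.0(14.24) + 0.6(9.68) = 54.12
3. 1.0(34.07) + 1.0(28.30) + 0.7(14.24) = 72.34
4. 1.0(34.07) + 0.75(6.50) + 0.75(14.24) = 49.63
Combination 3 governs: w = 72.34 kN/m.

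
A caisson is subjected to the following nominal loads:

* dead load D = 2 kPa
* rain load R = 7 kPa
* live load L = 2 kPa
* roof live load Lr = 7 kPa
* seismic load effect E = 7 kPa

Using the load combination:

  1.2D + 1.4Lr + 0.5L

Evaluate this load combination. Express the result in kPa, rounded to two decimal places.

13.20 kPa

1.2(2) + 1.4(7) + 0.5(2) = 2.40 + 9.80 + 1.00 = 13.20
p_u = 13.20 kPa.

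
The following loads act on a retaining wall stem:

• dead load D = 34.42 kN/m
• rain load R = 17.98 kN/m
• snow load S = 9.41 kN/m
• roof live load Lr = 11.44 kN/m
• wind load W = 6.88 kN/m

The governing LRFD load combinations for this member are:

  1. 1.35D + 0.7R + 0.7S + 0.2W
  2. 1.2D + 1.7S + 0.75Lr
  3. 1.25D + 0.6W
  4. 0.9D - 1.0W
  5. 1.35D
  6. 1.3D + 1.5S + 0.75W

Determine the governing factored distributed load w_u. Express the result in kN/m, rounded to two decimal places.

67.02 kN/m

1. 1.35(34.42) + 0.7(17.98) + 0.7(9.41) + 0.2(6.88) = 67.02
2. 1.2(34.42) + 1.7(9.41) + 0.75(11.44) = 41.30 + 16.00 + 8.58 = 65.88
3. 1.25(34.42) + 0.6(6.88) = 47.15
4. 0.9(34.42) - 1.0(6.88) = 30.98 - 6.88 = 24.10
5. 1.35(34.42) = 46.47
6. 1.3(34.42) + 1.5(9.41) + 0.75(6.88) = 64.02
Maximum is from combination 1.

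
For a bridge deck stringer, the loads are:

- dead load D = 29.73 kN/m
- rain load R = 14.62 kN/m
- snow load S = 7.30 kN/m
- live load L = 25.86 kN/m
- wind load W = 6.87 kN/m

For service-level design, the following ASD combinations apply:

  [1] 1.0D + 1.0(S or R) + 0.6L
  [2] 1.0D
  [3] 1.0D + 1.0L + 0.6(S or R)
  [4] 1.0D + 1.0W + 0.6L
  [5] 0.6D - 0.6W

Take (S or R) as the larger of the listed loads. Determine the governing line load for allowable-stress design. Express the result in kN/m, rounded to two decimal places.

64.36 kN/m

(S or R) → R = 14.62 kN/m.
[1] 1.0(29.73) + 1.0(14.62) + 0.6(25.86) = 59.87
[2] 1.0(29.73) = 29.73
[3] 1.0(29.73) + 1.0(25.86) + 0.6(14.62) = 64.36
[4] 1.0(29.73) + 1.0(6.87) + 0.6(25.86) = 52.12
[5] 0.6(29.73) - 0.6(6.87) = 13.72
The controlling combination is 3, giving 64.36 kN/m.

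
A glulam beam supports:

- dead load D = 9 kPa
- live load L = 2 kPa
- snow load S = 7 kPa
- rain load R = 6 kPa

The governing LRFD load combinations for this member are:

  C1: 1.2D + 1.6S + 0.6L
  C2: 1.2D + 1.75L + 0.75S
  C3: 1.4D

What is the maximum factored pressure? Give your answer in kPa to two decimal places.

C1: 1.2(9) + 1.6(7) + 0.6(2) = 10.80 + 11.20 + 1.20 = 23.20
C2: 1.2(9) + 1.75(2) + 0.75(7) = 10.80 + 3.50 + 5.25 = 19.55
C3: 1.4(9) = 12.60
Maximum is from combination 1.

23.20 kPa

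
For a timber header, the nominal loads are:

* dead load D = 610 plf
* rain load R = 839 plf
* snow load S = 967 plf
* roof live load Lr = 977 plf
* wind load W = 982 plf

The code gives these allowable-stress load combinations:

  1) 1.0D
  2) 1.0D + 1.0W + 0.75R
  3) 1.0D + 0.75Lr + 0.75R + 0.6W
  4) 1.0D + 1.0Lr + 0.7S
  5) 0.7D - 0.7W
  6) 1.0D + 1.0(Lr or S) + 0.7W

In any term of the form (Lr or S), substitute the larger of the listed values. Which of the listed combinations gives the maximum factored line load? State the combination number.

(Lr or S) → Lr = 977 plf.
1) 1.0(610) = 610.0
2) 1.0(610) + 1.0(982) + 0.75(839) = 610.0 + 982.0 + 629.3 = 2221.3
3) 1.0(610) + 0.75(977) + 0.75(839) + 0.6(982) = 2561.2
4) 1.0(610) + 1.0(977) + 0.7(967) = 610.0 + 977.0 + 676.9 = 2263.9
5) 0.7(610) - 0.7(982) = 427.0 - 687.4 = -260.4
6) 1.0(610) + 1.0(977) + 0.7(982) = 610.0 + 977.0 + 687.4 = 2274.4
The largest value is 2561.2 plf from combination 3.

Combination 3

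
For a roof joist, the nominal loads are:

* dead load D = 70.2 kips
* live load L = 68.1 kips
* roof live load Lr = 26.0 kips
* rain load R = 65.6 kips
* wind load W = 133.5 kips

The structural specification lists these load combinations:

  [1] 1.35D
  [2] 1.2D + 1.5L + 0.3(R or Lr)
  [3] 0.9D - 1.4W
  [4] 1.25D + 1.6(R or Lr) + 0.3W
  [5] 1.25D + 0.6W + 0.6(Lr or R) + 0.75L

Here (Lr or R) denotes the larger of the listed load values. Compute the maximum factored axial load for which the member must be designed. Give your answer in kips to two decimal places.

(R or Lr) → R = 65.6 kips; (Lr or R) → R = 65.6 kips.
[1] 1.35(70.2) = 94.77
[2] 1.2(70.2) + 1.5(68.1) + 0.3(65.6) = 84.24 + 102.15 + 19.68 = 206.07
[3] 0.9(70.2) - 1.4(133.5) = 63.18 - 186.90 = -123.72
[4] 1.25(70.2) + 1.6(65.6) + 0.3(133.5) = 87.75 + 104.96 + 40.05 = 232.76
[5] 1.25(70.2) + 0.6(133.5) + 0.6(65.6) + 0.75(68.1) = 87.75 + 80.10 + 39.36 + 51.08 = 258.29
Maximum is from combination 5.

258.29 kips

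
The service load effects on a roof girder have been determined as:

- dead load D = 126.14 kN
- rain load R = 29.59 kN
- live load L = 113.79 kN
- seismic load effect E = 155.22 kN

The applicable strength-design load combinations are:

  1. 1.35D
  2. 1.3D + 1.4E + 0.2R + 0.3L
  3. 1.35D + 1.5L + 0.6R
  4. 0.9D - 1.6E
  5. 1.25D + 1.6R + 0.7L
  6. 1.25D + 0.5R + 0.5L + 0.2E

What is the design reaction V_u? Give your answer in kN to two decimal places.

1. 1.35(126.14) = 170.29
2. 1.3(126.14) + 1.4(155.22) + 0.2(29.59) + 0.3(113.79) = 163.98 + 217.31 + 5.92 + 34.14 = 421.35
3. 1.35(126.14) + 1.5(113.79) + 0.6(29.59) = 170.29 + 170.69 + 17.75 = 358.73
4. 0.9(126.14) - 1.6(155.22) = -134.83
5. 1.25(126.14) + 1.6(29.59) + 0.7(113.79) = 157.68 + 47.34 + 79.65 = 284.67
6. 1.25(126.14) + 0.5(29.59) + 0.5(113.79) + 0.2(155.22) = 260.41
The controlling combination is 2, giving 421.35 kN.

421.35 kN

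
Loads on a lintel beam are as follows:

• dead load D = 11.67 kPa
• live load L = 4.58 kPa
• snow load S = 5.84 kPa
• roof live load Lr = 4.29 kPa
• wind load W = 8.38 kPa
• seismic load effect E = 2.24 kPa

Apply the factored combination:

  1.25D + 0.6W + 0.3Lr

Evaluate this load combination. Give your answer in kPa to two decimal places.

1.25(11.67) + 0.6(8.38) + 0.3(4.29) = 20.90
p_u = 20.90 kPa.

20.90 kPa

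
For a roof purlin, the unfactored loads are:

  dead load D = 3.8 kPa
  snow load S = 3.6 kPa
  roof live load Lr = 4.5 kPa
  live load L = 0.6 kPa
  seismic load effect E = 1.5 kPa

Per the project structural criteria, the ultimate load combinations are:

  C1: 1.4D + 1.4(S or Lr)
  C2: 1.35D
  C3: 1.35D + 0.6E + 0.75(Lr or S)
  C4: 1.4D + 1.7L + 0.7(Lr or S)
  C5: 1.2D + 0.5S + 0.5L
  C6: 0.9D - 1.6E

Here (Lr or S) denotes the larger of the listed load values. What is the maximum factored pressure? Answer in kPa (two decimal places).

(S or Lr) → Lr = 4.5 kPa; (Lr or S) → Lr = 4.5 kPa.
C1: 1.4(3.8) + 1.4(4.5) = 5.32 + 6.30 = 11.62
C2: 1.35(3.8) = 5.13
C3: 1.35(3.8) + 0.6(1.5) + 0.75(4.5) = 5.13 + 0.90 + 3.38 = 9.41
C4: 1.4(3.8) + 1.7(0.6) + 0.7(4.5) = 5.32 + 1.02 + 3.15 = 9.49
C5: 1.2(3.8) + 0.5(3.6) + 0.5(0.6) = 4.56 + 1.80 + 0.30 = 6.66
C6: 0.9(3.8) - 1.6(1.5) = 3.42 - 2.40 = 1.02
The controlling combination is 1, giving 11.62 kPa.

11.62 kPa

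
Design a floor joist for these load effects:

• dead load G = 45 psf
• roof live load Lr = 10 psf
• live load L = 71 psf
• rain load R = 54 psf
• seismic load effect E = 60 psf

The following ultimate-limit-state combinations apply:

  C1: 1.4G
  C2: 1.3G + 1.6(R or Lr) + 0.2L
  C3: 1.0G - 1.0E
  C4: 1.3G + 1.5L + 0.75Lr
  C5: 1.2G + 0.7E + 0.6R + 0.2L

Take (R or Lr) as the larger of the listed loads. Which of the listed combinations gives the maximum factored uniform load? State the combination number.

(R or Lr) → R = 54 psf.
C1: 1.4(45) = 63.0
C2: 1.3(45) + 1.6(54) + 0.2(71) = 58.5 + 86.4 + 14.2 = 159.1
C3: 1.0(45) - 1.0(60) = 45.0 - 60.0 = -15.0
C4: 1.3(45) + 1.5(71) + 0.75(10) = 58.5 + 106.5 + 7.5 = 172.5
C5: 1.2(45) + 0.7(60) + 0.6(54) + 0.2(71) = 54.0 + 42.0 + 32.4 + 14.2 = 142.6
The largest value is 172.5 psf from combination 4.

Combination 4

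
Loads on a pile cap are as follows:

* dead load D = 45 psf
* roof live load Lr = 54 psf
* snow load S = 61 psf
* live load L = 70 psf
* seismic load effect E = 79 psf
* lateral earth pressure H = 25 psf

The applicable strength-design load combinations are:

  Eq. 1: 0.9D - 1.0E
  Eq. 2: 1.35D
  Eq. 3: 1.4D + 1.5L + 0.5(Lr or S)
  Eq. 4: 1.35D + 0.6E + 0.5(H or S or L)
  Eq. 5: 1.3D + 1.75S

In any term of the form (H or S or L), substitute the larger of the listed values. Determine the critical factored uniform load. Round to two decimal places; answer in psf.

(Lr or S) → S = 61 psf; (H or S or L) → L = 70 psf.
Eq. 1: 0.9(45) - 1.0(79) = 40.50 - 79.00 = -38.50
Eq. 2: 1.35(45) = 60.75
Eq. 3: 1.4(45) + 1.5(70) + 0.5(61) = 63.00 + 105.00 + 30.50 = 198.50
Eq. 4: 1.35(45) + 0.6(79) + 0.5(70) = 60.75 + 47.40 + 35.00 = 143.15
Eq. 5: 1.3(45) + 1.75(61) = 58.50 + 106.75 = 165.25
Maximum is from combination 3.

198.50 psf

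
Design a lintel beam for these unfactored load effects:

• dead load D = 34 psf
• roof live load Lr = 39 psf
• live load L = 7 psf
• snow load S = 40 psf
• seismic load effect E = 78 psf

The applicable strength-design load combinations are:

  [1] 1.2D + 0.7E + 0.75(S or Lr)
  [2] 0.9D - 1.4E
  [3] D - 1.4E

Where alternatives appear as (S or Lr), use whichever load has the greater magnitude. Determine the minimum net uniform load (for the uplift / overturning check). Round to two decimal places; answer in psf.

-78.60 psf

(S or Lr) → S = 40 psf.
[1] 1.2(34) + 0.7(78) + 0.75(40) = 125.40
[2] 0.9(34) - 1.4(78) = -78.60
[3] 1.0(34) - 1.4(78) = -75.20
Combination 2 gives the minimum: -78.60 psf.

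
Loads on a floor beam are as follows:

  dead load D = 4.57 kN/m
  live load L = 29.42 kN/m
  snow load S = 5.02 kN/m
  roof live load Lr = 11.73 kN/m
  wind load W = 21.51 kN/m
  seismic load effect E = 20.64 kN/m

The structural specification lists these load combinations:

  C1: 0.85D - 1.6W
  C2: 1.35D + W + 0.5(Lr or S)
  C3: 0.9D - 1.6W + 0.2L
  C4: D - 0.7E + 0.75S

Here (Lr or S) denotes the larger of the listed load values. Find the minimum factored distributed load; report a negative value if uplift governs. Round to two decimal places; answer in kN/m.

(Lr or S) → Lr = 11.73 kN/m.
C1: 0.85(4.57) - 1.6(21.51) = -30.53
C2: 1.35(4.57) + 1.0(21.51) + 0.5(11.73) = 33.54
C3: 0.9(4.57) - 1.6(21.51) + 0.2(29.42) = -24.42
C4: 1.0(4.57) - 0.7(20.64) + 0.75(5.02) = -6.11
Combination 1 gives the minimum: -30.53 kN/m.

-30.53 kN/m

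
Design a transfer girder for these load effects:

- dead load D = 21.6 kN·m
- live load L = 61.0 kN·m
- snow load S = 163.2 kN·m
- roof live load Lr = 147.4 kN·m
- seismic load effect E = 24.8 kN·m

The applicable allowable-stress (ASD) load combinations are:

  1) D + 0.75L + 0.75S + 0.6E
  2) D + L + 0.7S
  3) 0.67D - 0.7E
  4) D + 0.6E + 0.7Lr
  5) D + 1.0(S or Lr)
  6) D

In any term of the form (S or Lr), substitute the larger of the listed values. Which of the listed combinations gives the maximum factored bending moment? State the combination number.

(S or Lr) → S = 163.2 kN·m.
1) 1.0(21.6) + 0.75(61.0) + 0.75(163.2) + 0.6(24.8) = 21.60 + 45.75 + 122.40 + 14.88 = 204.63
2) 1.0(21.6) + 1.0(61.0) + 0.7(163.2) = 21.60 + 61.00 + 114.24 = 196.84
3) 0.67(21.6) - 0.7(24.8) = 14.47 - 17.36 = -2.89
4) 1.0(21.6) + 0.6(24.8) + 0.7(147.4) = 21.60 + 14.88 + 103.18 = 139.66
5) 1.0(21.6) + 1.0(163.2) = 21.60 + 163.20 = 184.80
6) 1.0(21.6) = 21.60
The largest value is 204.63 kN·m from combination 1.

Combination 1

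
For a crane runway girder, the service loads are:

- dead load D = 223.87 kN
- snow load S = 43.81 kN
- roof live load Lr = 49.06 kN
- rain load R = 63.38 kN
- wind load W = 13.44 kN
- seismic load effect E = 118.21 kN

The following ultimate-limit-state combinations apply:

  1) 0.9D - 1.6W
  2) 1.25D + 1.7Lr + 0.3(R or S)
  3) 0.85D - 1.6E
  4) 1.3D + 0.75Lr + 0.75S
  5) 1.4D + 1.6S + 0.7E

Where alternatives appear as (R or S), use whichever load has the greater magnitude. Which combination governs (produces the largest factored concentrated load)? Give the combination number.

Combination 5

(R or S) → R = 63.38 kN.
1) 0.9(223.87) - 1.6(13.44) = 179.98
2) 1.25(223.87) + 1.7(49.06) + 0.3(63.38) = 382.25
3) 0.85(223.87) - 1.6(118.21) = 1.15
4) 1.3(223.87) + 0.75(49.06) + 0.75(43.81) = 360.68
5) 1.4(223.87) + 1.6(43.81) + 0.7(118.21) = 466.26
The largest value is 466.26 kN from combination 5.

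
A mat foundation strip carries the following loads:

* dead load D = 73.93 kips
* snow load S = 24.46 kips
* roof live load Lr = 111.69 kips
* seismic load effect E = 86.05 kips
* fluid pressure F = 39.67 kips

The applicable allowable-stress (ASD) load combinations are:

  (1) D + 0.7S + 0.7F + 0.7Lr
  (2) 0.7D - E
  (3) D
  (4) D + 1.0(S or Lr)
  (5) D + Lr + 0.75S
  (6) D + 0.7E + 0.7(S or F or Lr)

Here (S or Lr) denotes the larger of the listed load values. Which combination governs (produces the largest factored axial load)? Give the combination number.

(S or Lr) → Lr = 111.69 kips; (S or F or Lr) → Lr = 111.69 kips.
(1) 1.0(73.93) + 0.7(24.46) + 0.7(39.67) + 0.7(111.69) = 73.93 + 17.12 + 27.77 + 78.18 = 197.00
(2) 0.7(73.93) - 1.0(86.05) = 51.75 - 86.05 = -34.30
(3) 1.0(73.93) = 73.93
(4) 1.0(73.93) + 1.0(111.69) = 73.93 + 111.69 = 185.62
(5) 1.0(73.93) + 1.0(111.69) + 0.75(24.46) = 73.93 + 111.69 + 18.35 = 203.97
(6) 1.0(73.93) + 0.7(86.05) + 0.7(111.69) = 73.93 + 60.24 + 78.18 = 212.35
The largest value is 212.35 kips from combination 6.

Combination 6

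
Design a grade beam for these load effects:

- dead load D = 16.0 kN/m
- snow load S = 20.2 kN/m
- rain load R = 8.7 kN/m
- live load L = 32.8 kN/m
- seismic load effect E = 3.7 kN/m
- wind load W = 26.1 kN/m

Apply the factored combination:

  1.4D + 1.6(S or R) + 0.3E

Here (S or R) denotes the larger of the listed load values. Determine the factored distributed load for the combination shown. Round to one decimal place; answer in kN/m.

(S or R) → S = 20.2 kN/m.
1.4(16.0) + 1.6(20.2) + 0.3(3.7) = 22.4 + 32.3 + 1.1 = 55.8
w_u = 55.8 kN/m.

55.8 kN/m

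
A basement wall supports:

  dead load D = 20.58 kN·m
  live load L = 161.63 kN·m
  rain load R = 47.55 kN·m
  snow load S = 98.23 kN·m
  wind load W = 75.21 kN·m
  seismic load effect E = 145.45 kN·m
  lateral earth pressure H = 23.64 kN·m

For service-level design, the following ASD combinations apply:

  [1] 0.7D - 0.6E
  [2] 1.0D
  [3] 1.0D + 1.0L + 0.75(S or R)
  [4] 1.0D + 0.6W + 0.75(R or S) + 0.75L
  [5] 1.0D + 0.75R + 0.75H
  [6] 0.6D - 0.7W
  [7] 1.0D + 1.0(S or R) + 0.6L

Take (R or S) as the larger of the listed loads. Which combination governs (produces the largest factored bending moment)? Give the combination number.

Combination 4

(S or R) → S = 98.23 kN·m; (R or S) → S = 98.23 kN·m.
[1] 0.7(20.58) - 0.6(145.45) = 14.41 - 87.27 = -72.86
[2] 1.0(20.58) = 20.58
[3] 1.0(20.58) + 1.0(161.63) + 0.75(98.23) = 20.58 + 161.63 + 73.67 = 255.88
[4] 1.0(20.58) + 0.6(75.21) + 0.75(98.23) + 0.75(161.63) = 20.58 + 45.13 + 73.67 + 121.22 = 260.60
[5] 1.0(20.58) + 0.75(47.55) + 0.75(23.64) = 20.58 + 35.66 + 17.73 = 73.97
[6] 0.6(20.58) - 0.7(75.21) = 12.35 - 52.65 = -40.30
[7] 1.0(20.58) + 1.0(98.23) + 0.6(161.63) = 20.58 + 98.23 + 96.98 = 215.79
The largest value is 260.60 kN·m from combination 4.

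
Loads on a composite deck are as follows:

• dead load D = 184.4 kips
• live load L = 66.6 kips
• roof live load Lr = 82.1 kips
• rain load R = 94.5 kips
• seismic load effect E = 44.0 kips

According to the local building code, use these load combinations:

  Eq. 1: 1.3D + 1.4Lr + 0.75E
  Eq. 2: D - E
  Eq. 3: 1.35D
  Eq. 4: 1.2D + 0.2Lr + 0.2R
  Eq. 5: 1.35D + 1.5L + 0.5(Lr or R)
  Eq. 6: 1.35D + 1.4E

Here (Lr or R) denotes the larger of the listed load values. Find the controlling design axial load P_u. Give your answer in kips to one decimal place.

396.1 kips

(Lr or R) → R = 94.5 kips.
Eq. 1: 1.3(184.4) + 1.4(82.1) + 0.75(44.0) = 387.7
Eq. 2: 1.0(184.4) - 1.0(44.0) = 184.4 - 44.0 = 140.4
Eq. 3: 1.35(184.4) = 248.9
Eq. 4: 1.2(184.4) + 0.2(82.1) + 0.2(94.5) = 221.3 + 16.4 + 18.9 = 256.6
Eq. 5: 1.35(184.4) + 1.5(66.6) + 0.5(94.5) = 248.9 + 99.9 + 47.3 = 396.1
Eq. 6: 1.35(184.4) + 1.4(44.0) = 248.9 + 61.6 = 310.5
Maximum is from combination 5.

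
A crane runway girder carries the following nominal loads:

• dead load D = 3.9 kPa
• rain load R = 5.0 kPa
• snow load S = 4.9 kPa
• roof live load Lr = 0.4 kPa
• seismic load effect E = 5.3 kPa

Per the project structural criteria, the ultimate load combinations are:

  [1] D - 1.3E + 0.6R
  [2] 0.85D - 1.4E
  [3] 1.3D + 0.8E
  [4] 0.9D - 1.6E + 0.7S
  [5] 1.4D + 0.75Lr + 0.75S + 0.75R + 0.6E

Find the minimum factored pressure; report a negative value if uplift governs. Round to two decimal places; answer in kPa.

[1] 1.0(3.9) - 1.3(5.3) + 0.6(5.0) = 3.90 - 6.89 + 3.00 = 0.01
[2] 0.85(3.9) - 1.4(5.3) = -4.11
[3] 1.3(3.9) + 0.8(5.3) = 5.07 + 4.24 = 9.31
[4] 0.9(3.9) - 1.6(5.3) + 0.7(4.9) = 3.51 - 8.48 + 3.43 = -1.54
[5] 1.4(3.9) + 0.75(0.4) + 0.75(4.9) + 0.75(5.0) + 0.6(5.3) = 5.46 + 0.30 + 3.68 + 3.75 + 3.18 = 16.37
Combination 2 gives the minimum: -4.11 kPa.

-4.11 kPa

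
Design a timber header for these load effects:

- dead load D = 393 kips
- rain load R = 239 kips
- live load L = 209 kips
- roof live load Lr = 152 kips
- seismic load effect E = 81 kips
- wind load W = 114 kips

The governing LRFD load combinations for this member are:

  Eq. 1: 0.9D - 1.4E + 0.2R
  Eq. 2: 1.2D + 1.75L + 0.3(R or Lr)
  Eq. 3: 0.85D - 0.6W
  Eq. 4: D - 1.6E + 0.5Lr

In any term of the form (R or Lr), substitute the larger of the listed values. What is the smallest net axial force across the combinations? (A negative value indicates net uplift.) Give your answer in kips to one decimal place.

265.7 kips

(R or Lr) → R = 239 kips.
Eq. 1: 0.9(393) - 1.4(81) + 0.2(239) = 353.7 - 113.4 + 47.8 = 288.1
Eq. 2: 1.2(393) + 1.75(209) + 0.3(239) = 471.6 + 365.8 + 71.7 = 909.1
Eq. 3: 0.85(393) - 0.6(114) = 334.1 - 68.4 = 265.7
Eq. 4: 1.0(393) - 1.6(81) + 0.5(152) = 393.0 - 129.6 + 76.0 = 339.4
Combination 3 gives the minimum: 265.7 kips.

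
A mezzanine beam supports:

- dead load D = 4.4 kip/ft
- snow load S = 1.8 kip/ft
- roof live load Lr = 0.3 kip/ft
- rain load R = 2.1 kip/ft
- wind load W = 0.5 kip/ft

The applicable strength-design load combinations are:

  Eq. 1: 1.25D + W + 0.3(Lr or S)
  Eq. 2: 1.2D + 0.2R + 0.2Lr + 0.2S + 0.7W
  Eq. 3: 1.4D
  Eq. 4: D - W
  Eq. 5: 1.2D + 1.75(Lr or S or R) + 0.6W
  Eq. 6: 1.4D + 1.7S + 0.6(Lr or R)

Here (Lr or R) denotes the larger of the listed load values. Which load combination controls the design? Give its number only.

(Lr or S) → S = 1.8 kip/ft; (Lr or S or R) → R = 2.1 kip/ft; (Lr or R) → R = 2.1 kip/ft.
Eq. 1: 1.25(4.4) + 1.0(0.5) + 0.3(1.8) = 5.50 + 0.50 + 0.54 = 6.54
Eq. 2: 1.2(4.4) + 0.2(2.1) + 0.2(0.3) + 0.2(1.8) + 0.7(0.5) = 5.28 + 0.42 + 0.06 + 0.36 + 0.35 = 6.47
Eq. 3: 1.4(4.4) = 6.16
Eq. 4: 1.0(4.4) - 1.0(0.5) = 4.40 - 0.50 = 3.90
Eq. 5: 1.2(4.4) + 1.75(2.1) + 0.6(0.5) = 5.28 + 3.68 + 0.30 = 9.26
Eq. 6: 1.4(4.4) + 1.7(1.8) + 0.6(2.1) = 6.16 + 3.06 + 1.26 = 10.48
The largest value is 10.48 kip/ft from combination 6.

Combination 6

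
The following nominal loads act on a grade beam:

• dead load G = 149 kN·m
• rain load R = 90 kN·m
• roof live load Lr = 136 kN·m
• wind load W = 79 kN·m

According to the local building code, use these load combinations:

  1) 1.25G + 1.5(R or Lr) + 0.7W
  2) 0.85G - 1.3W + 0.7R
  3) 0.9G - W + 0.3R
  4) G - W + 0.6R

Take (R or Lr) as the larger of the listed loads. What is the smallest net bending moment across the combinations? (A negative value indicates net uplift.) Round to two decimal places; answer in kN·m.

82.10 kN·m

(R or Lr) → Lr = 136 kN·m.
1) 1.25(149) + 1.5(136) + 0.7(79) = 186.25 + 204.00 + 55.30 = 445.55
2) 0.85(149) - 1.3(79) + 0.7(90) = 126.65 - 102.70 + 63.00 = 86.95
3) 0.9(149) - 1.0(79) + 0.3(90) = 134.10 - 79.00 + 27.00 = 82.10
4) 1.0(149) - 1.0(79) + 0.6(90) = 149.00 - 79.00 + 54.00 = 124.00
Combination 3 gives the minimum: 82.10 kN·m.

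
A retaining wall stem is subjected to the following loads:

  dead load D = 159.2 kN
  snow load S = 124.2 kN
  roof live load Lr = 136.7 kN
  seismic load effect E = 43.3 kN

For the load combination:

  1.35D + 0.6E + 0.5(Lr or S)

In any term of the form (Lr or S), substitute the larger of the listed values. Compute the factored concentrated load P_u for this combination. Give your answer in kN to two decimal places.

309.25 kN

(Lr or S) → Lr = 136.7 kN.
1.35(159.2) + 0.6(43.3) + 0.5(136.7) = 214.92 + 25.98 + 68.35 = 309.25
P_u = 309.25 kN.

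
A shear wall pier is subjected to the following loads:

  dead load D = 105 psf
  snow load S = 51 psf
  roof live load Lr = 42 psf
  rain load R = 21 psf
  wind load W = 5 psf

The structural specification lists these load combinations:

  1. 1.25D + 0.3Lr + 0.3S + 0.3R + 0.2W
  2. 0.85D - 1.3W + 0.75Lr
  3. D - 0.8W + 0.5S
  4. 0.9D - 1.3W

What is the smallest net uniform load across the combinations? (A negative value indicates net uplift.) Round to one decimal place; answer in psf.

1. 1.25(105) + 0.3(42) + 0.3(51) + 0.3(21) + 0.2(5) = 131.3 + 12.6 + 15.3 + 6.3 + 1.0 = 166.5
2. 0.85(105) - 1.3(5) + 0.75(42) = 89.3 - 6.5 + 31.5 = 114.3
3. 1.0(105) - 0.8(5) + 0.5(51) = 105.0 - 4.0 + 25.5 = 126.5
4. 0.9(105) - 1.3(5) = 94.5 - 6.5 = 88.0
Combination 4 gives the minimum: 88.0 psf.

88.0 psf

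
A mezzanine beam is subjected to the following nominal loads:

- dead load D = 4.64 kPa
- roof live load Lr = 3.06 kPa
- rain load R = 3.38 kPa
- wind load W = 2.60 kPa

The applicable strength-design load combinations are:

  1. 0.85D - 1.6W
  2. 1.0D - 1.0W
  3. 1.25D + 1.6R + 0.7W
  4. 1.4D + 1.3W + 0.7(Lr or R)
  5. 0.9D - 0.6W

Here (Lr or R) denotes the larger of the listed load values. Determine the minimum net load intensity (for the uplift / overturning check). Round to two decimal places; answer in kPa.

-0.22 kPa

(Lr or R) → R = 3.38 kPa.
1. 0.85(4.64) - 1.6(2.60) = 3.94 - 4.16 = -0.22
2. 1.0(4.64) - 1.0(2.60) = 4.64 - 2.60 = 2.04
3. 1.25(4.64) + 1.6(3.38) + 0.7(2.60) = 5.80 + 5.41 + 1.82 = 13.03
4. 1.4(4.64) + 1.3(2.60) + 0.7(3.38) = 12.24
5. 0.9(4.64) - 0.6(2.60) = 4.18 - 1.56 = 2.62
Combination 1 gives the minimum: -0.22 kPa.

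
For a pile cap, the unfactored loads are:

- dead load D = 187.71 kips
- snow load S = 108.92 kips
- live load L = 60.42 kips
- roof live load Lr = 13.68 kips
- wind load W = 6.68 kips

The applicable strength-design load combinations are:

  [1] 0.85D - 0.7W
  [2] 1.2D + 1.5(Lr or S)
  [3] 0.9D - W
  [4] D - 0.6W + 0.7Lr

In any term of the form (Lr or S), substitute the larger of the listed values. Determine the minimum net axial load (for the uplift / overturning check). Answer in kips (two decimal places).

154.88 kips

(Lr or S) → S = 108.92 kips.
[1] 0.85(187.71) - 0.7(6.68) = 154.88
[2] 1.2(187.71) + 1.5(108.92) = 388.63
[3] 0.9(187.71) - 1.0(6.68) = 162.26
[4] 1.0(187.71) - 0.6(6.68) + 0.7(13.68) = 193.28
Combination 1 gives the minimum: 154.88 kips.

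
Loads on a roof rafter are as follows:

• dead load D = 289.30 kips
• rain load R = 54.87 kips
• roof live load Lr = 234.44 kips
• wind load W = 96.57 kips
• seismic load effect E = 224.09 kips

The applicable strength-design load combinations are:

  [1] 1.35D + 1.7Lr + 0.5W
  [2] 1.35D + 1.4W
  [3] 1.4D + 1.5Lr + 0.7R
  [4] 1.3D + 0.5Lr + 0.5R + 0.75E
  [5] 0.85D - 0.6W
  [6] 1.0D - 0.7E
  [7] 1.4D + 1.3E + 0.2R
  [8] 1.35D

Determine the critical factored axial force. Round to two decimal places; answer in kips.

837.39 kips

[1] 1.35(289.30) + 1.7(234.44) + 0.5(96.57) = 837.39
[2] 1.35(289.30) + 1.4(96.57) = 525.75
[3] 1.4(289.30) + 1.5(234.44) + 0.7(54.87) = 405.02 + 351.66 + 38.41 = 795.09
[4] 1.3(289.30) + 0.5(234.44) + 0.5(54.87) + 0.75(224.09) = 688.81
[5] 0.85(289.30) - 0.6(96.57) = 187.96
[6] 1.0(289.30) - 0.7(224.09) = 289.30 - 156.86 = 132.44
[7] 1.4(289.30) + 1.3(224.09) + 0.2(54.87) = 405.02 + 291.32 + 10.97 = 707.31
[8] 1.35(289.30) = 390.56
The controlling combination is 1, giving 837.39 kips.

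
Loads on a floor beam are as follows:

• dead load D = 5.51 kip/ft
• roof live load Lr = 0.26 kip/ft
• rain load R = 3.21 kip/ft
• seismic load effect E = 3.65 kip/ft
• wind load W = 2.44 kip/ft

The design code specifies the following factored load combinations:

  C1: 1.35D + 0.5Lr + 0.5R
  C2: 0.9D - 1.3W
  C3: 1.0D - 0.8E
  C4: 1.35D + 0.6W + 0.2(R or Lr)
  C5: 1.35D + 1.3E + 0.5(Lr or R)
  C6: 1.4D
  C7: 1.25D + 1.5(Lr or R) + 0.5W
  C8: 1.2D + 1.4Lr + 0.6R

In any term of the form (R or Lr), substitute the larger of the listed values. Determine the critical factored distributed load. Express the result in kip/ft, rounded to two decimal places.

13.79 kip/ft

(R or Lr) → R = 3.21 kip/ft; (Lr or R) → R = 3.21 kip/ft.
C1: 1.35(5.51) + 0.5(0.26) + 0.5(3.21) = 9.17
C2: 0.9(5.51) - 1.3(2.44) = 4.96 - 3.17 = 1.79
C3: 1.0(5.51) - 0.8(3.65) = 5.51 - 2.92 = 2.59
C4: 1.35(5.51) + 0.6(2.44) + 0.2(3.21) = 7.44 + 1.46 + 0.64 = 9.54
C5: 1.35(5.51) + 1.3(3.65) + 0.5(3.21) = 13.79
C6: 1.4(5.51) = 7.71
C7: 1.25(5.51) + 1.5(3.21) + 0.5(2.44) = 12.92
C8: 1.2(5.51) + 1.4(0.26) + 0.6(3.21) = 6.61 + 0.36 + 1.93 = 8.90
The controlling combination is 5, giving 13.79 kip/ft.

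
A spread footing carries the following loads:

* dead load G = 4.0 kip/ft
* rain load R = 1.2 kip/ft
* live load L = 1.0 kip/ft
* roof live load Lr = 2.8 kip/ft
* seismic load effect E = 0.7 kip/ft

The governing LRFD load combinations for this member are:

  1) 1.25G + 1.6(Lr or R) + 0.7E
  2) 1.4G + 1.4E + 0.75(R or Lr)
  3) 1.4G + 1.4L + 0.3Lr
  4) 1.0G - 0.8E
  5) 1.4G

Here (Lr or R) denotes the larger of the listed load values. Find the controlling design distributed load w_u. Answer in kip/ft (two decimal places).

(Lr or R) → Lr = 2.8 kip/ft; (R or Lr) → Lr = 2.8 kip/ft.
1) 1.25(4.0) + 1.6(2.8) + 0.7(0.7) = 5.00 + 4.48 + 0.49 = 9.97
2) 1.4(4.0) + 1.4(0.7) + 0.75(2.8) = 5.60 + 0.98 + 2.10 = 8.68
3) 1.4(4.0) + 1.4(1.0) + 0.3(2.8) = 5.60 + 1.40 + 0.84 = 7.84
4) 1.0(4.0) - 0.8(0.7) = 4.00 - 0.56 = 3.44
5) 1.4(4.0) = 5.60
Maximum is from combination 1.

9.97 kip/ft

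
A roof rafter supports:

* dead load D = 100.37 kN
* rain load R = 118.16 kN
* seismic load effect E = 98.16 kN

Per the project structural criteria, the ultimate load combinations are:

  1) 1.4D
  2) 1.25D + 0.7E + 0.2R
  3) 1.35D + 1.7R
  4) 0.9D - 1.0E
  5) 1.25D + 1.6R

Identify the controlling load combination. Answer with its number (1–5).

Combination 3

1) 1.4(100.37) = 140.52
2) 1.25(100.37) + 0.7(98.16) + 0.2(118.16) = 217.81
3) 1.35(100.37) + 1.7(118.16) = 135.50 + 200.87 = 336.37
4) 0.9(100.37) - 1.0(98.16) = 90.33 - 98.16 = -7.83
5) 1.25(100.37) + 1.6(118.16) = 125.46 + 189.06 = 314.52
The largest value is 336.37 kN from combination 3.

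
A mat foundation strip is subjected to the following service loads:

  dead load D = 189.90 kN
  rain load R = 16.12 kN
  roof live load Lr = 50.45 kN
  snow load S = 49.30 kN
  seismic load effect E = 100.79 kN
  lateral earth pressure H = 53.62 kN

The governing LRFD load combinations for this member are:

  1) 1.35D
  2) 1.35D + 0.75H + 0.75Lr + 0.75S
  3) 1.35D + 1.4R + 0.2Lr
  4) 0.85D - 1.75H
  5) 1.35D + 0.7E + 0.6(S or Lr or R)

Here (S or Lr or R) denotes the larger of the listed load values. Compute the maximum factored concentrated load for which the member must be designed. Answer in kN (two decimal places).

371.39 kN

(S or Lr or R) → Lr = 50.45 kN.
1) 1.35(189.90) = 256.37
2) 1.35(189.90) + 0.75(53.62) + 0.75(50.45) + 0.75(49.30) = 371.39
3) 1.35(189.90) + 1.4(16.12) + 0.2(50.45) = 289.02
4) 0.85(189.90) - 1.75(53.62) = 161.42 - 93.84 = 67.58
5) 1.35(189.90) + 0.7(100.79) + 0.6(50.45) = 256.37 + 70.55 + 30.27 = 357.19
Maximum is from combination 2.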